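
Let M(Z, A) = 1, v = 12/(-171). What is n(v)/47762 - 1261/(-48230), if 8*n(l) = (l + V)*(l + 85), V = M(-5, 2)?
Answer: 60685293259/2302852471920 ≈ 0.026352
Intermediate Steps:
v = -4/57 (v = 12*(-1/171) = -4/57 ≈ -0.070175)
V = 1
n(l) = (1 + l)*(85 + l)/8 (n(l) = ((l + 1)*(l + 85))/8 = ((1 + l)*(85 + l))/8 = (1 + l)*(85 + l)/8)
n(v)/47762 - 1261/(-48230) = (85/8 + (-4/57)²/8 + (43/4)*(-4/57))/47762 - 1261/(-48230) = (85/8 + (⅛)*(16/3249) - 43/57)*(1/47762) - 1261*(-1/48230) = (85/8 + 2/3249 - 43/57)*(1/47762) + 97/3710 = (256573/25992)*(1/47762) + 97/3710 = 256573/1241429904 + 97/3710 = 60685293259/2302852471920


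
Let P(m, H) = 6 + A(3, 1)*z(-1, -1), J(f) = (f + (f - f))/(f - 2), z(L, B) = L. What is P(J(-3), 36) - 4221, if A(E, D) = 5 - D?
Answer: -4219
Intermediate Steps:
J(f) = f/(-2 + f) (J(f) = (f + 0)/(-2 + f) = f/(-2 + f))
P(m, H) = 2 (P(m, H) = 6 + (5 - 1*1)*(-1) = 6 + (5 - 1)*(-1) = 6 + 4*(-1) = 6 - 4 = 2)
P(J(-3), 36) - 4221 = 2 - 4221 = -4219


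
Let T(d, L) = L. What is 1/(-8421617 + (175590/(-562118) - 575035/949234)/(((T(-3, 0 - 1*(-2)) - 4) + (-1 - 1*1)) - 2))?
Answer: -1600744552836/13480857293864294717 ≈ -1.1874e-7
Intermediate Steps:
1/(-8421617 + (175590/(-562118) - 575035/949234)/(((T(-3, 0 - 1*(-2)) - 4) + (-1 - 1*1)) - 2)) = 1/(-8421617 + (175590/(-562118) - 575035/949234)/((((0 - 1*(-2)) - 4) + (-1 - 1*1)) - 2)) = 1/(-8421617 + (175590*(-1/562118) - 575035*1/949234)/((((0 + 2) - 4) + (-1 - 1)) - 2)) = 1/(-8421617 + (-87795/281059 - 575035/949234)/(((2 - 4) - 2) - 2)) = 1/(-8421617 - 244956761095/266790758806/((-2 - 2) - 2)) = 1/(-8421617 - 244956761095/266790758806/(-4 - 2)) = 1/(-8421617 - 244956761095/266790758806/(-6)) = 1/(-8421617 - ⅙*(-244956761095/266790758806)) = 1/(-8421617 + 244956761095/1600744552836) = 1/(-13480857293864294717/1600744552836) = -1600744552836/13480857293864294717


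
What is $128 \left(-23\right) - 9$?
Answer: $-2953$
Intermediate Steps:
$128 \left(-23\right) - 9 = -2944 - 9 = -2953$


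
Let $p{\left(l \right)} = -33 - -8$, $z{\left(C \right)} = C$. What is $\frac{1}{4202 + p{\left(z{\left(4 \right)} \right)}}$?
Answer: $\frac{1}{4177} \approx 0.00023941$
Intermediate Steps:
$p{\left(l \right)} = -25$ ($p{\left(l \right)} = -33 + 8 = -25$)
$\frac{1}{4202 + p{\left(z{\left(4 \right)} \right)}} = \frac{1}{4202 - 25} = \frac{1}{4177}$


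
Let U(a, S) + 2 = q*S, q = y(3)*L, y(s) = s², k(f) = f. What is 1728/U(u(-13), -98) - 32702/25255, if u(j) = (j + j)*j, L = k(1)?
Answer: -18137302/5581355 ≈ -3.2496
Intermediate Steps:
L = 1
q = 9 (q = 3²*1 = 9*1 = 9)
u(j) = 2*j² (u(j) = (2*j)*j = 2*j²)
U(a, S) = -2 + 9*S
1728/U(u(-13), -98) - 32702/25255 = 1728/(-2 + 9*(-98)) - 32702/25255 = 1728/(-2 - 882) - 32702*1/25255 = 1728/(-884) - 32702/25255 = 1728*(-1/884) - 32702/25255 = -432/221 - 32702/25255 = -18137302/5581355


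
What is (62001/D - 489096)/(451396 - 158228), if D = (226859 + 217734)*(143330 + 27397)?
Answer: -12374785674003885/7417544135471216 ≈ -1.6683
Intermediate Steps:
D = 75904029111 (D = 444593*170727 = 75904029111)
(62001/D - 489096)/(451396 - 158228) = (62001/75904029111 - 489096)/(451396 - 158228) = (62001*(1/75904029111) - 489096)/293168 = (20667/25301343037 - 489096)*(1/293168) = -12374785674003885/25301343037*1/293168 = -12374785674003885/7417544135471216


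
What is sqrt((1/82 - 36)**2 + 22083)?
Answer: sqrt(157194493)/82 ≈ 152.90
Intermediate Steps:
sqrt((1/82 - 36)**2 + 22083) = sqrt((-2951/82)**2 + 22083) = sqrt(8708401/6724 + 22083) = sqrt(157194493/6724) = sqrt(157194493)/82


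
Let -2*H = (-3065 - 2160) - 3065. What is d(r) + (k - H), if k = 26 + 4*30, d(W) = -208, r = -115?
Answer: -4207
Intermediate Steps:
H = 4145 (H = -((-3065 - 2160) - 3065)/2 = -(-5225 - 3065)/2 = -½*(-8290) = 4145)
k = 146 (k = 26 + 120 = 146)
d(r) + (k - H) = -208 + (146 - 1*4145) = -208 + (146 - 4145) = -208 - 3999 = -4207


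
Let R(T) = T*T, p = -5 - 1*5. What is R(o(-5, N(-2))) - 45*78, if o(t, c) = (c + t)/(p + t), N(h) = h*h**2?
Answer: -789581/225 ≈ -3509.3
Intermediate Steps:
p = -10 (p = -5 - 5 = -10)
N(h) = h**3
o(t, c) = (c + t)/(-10 + t)
R(T) = T**2
R(o(-5, N(-2))) - 45*78 = (((-2)**3 - 5)/(-10 - 5))**2 - 45*78 = ((-8 - 5)/(-15))**2 - 3510 = (-1/15*(-13))**2 - 3510 = (13/15)**2 - 3510 = 169/225 - 3510 = -789581/225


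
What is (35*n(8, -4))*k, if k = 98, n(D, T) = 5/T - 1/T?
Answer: -3430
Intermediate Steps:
n(D, T) = 4/T
(35*n(8, -4))*k = (35*(4/(-4)))*98 = (35*(4*(-1/4)))*98 = (35*(-1))*98 = -35*98 = -3430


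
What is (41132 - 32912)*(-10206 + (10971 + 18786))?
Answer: 160709220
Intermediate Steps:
(41132 - 32912)*(-10206 + (10971 + 18786)) = 8220*(-10206 + 29757) = 8220*19551 = 160709220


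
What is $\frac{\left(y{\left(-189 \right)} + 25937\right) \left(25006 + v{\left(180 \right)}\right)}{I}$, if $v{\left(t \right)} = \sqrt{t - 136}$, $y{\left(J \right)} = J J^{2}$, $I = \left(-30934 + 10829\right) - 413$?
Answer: $\frac{84086825996}{10259} + \frac{6725332 \sqrt{11}}{10259} \approx 8.1986 \cdot 10^{6}$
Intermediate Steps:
$I = -20518$ ($I = -20105 - 413 = -20518$)
$y{\left(J \right)} = J^{3}$
$v{\left(t \right)} = \sqrt{-136 + t}$
$\frac{\left(y{\left(-189 \right)} + 25937\right) \left(25006 + v{\left(180 \right)}\right)}{I} = \frac{\left(\left(-189\right)^{3} + 25937\right) \left(25006 + \sqrt{-136 + 180}\right)}{-20518} = \left(-6751269 + 25937\right) \left(25006 + \sqrt{44}\right) \left(- \frac{1}{20518}\right) = - 6725332 \left(25006 + 2 \sqrt{11}\right) \left(- \frac{1}{20518}\right) = \left(-168173651992 - 13450664 \sqrt{11}\right) \left(- \frac{1}{20518}\right) = \frac{84086825996}{10259} + \frac{6725332 \sqrt{11}}{10259}$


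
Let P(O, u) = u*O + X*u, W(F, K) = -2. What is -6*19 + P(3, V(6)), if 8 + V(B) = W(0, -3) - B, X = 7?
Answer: -274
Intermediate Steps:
V(B) = -10 - B (V(B) = -8 + (-2 - B) = -10 - B)
P(O, u) = 7*u + O*u (P(O, u) = u*O + 7*u = O*u + 7*u = 7*u + O*u)
-6*19 + P(3, V(6)) = -6*19 + (-10 - 1*6)*(7 + 3) = -114 + (-10 - 6)*10 = -114 - 16*10 = -114 - 160 = -274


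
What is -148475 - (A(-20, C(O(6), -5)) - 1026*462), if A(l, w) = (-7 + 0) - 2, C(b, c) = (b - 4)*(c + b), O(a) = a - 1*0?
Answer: 325546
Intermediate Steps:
O(a) = a (O(a) = a + 0 = a)
C(b, c) = (-4 + b)*(b + c)
A(l, w) = -9 (A(l, w) = -7 - 2 = -9)
-148475 - (A(-20, C(O(6), -5)) - 1026*462) = -148475 - (-9 - 1026*462) = -148475 - (-9 - 474012) = -148475 - 1*(-474021) = -148475 + 474021 = 325546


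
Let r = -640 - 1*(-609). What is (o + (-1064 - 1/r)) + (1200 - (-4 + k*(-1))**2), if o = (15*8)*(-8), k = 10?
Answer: -31619/31 ≈ -1020.0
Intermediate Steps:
r = -31 (r = -640 + 609 = -31)
o = -960 (o = 120*(-8) = -960)
(o + (-1064 - 1/r)) + (1200 - (-4 + k*(-1))**2) = (-960 + (-1064 - 1/(-31))) + (1200 - (-4 + 10*(-1))**2) = (-960 + (-1064 - 1*(-1/31))) + (1200 - (-4 - 10)**2) = (-960 + (-1064 + 1/31)) + (1200 - 1*(-14)**2) = (-960 - 32983/31) + (1200 - 1*196) = -62743/31 + (1200 - 196) = -62743/31 + 1004 = -31619/31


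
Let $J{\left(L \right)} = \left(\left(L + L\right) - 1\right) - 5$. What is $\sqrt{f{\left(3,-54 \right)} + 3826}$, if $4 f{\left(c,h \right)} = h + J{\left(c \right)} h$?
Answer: $\frac{5 \sqrt{610}}{2} \approx 61.745$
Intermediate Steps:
$J{\left(L \right)} = -6 + 2 L$ ($J{\left(L \right)} = \left(2 L - 1\right) - 5 = \left(-1 + 2 L\right) - 5 = -6 + 2 L$)
$f{\left(c,h \right)} = \frac{h}{4} + \frac{h \left(-6 + 2 c\right)}{4}$ ($f{\left(c,h \right)} = \frac{h + \left(-6 + 2 c\right) h}{4} = \frac{h + h \left(-6 + 2 c\right)}{4} = \frac{h}{4} + \frac{h \left(-6 + 2 c\right)}{4}$)
$\sqrt{f{\left(3,-54 \right)} + 3826} = \sqrt{\frac{1}{4} \left(-54\right) \left(-5 + 2 \cdot 3\right) + 3826} = \sqrt{\frac{1}{4} \left(-54\right) \left(-5 + 6\right) + 3826} = \sqrt{\frac{1}{4} \left(-54\right) 1 + 3826} = \sqrt{- \frac{27}{2} + 3826} = \sqrt{\frac{7625}{2}} = \frac{5 \sqrt{610}}{2}$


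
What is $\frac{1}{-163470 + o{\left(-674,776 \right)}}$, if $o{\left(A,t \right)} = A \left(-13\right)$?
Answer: $- \frac{1}{154708} \approx -6.4638 \cdot 10^{-6}$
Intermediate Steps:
$o{\left(A,t \right)} = - 13 A$
$\frac{1}{-163470 + o{\left(-674,776 \right)}} = \frac{1}{-163470 - -8762} = \frac{1}{-163470 + 8762} = \frac{1}{-154708} = - \frac{1}{154708}$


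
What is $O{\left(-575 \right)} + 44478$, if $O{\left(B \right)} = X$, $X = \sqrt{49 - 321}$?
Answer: $44478 + 4 i \sqrt{17} \approx 44478.0 + 16.492 i$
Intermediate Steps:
$X = 4 i \sqrt{17}$ ($X = \sqrt{-272} = 4 i \sqrt{17} \approx 16.492 i$)
$O{\left(B \right)} = 4 i \sqrt{17}$
$O{\left(-575 \right)} + 44478 = 4 i \sqrt{17} + 44478 = 44478 + 4 i \sqrt{17}$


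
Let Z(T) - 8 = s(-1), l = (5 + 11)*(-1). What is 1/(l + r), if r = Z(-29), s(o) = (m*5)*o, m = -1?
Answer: -1/3 ≈ -0.33333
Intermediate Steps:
l = -16 (l = 16*(-1) = -16)
s(o) = -5*o (s(o) = (-1*5)*o = -5*o)
Z(T) = 13 (Z(T) = 8 - 5*(-1) = 8 + 5 = 13)
r = 13
1/(l + r) = 1/(-16 + 13) = 1/(-3) = -1/3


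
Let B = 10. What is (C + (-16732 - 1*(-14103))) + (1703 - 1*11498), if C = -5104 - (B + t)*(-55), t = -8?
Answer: -17418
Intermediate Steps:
C = -4994 (C = -5104 - (10 - 8)*(-55) = -5104 - 2*(-55) = -5104 - 1*(-110) = -5104 + 110 = -4994)
(C + (-16732 - 1*(-14103))) + (1703 - 1*11498) = (-4994 + (-16732 - 1*(-14103))) + (1703 - 1*11498) = (-4994 + (-16732 + 14103)) + (1703 - 11498) = (-4994 - 2629) - 9795 = -7623 - 9795 = -17418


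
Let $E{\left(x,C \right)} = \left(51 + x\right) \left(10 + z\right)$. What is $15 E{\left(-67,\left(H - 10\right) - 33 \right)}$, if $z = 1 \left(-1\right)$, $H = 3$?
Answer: $-2160$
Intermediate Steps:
$z = -1$
$E{\left(x,C \right)} = 459 + 9 x$ ($E{\left(x,C \right)} = \left(51 + x\right) \left(10 - 1\right) = \left(51 + x\right) 9 = 459 + 9 x$)
$15 E{\left(-67,\left(H - 10\right) - 33 \right)} = 15 \left(459 + 9 \left(-67\right)\right) = 15 \left(459 - 603\right) = 15 \left(-144\right) = -2160$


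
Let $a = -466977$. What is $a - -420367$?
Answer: $-46610$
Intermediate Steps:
$a - -420367 = -466977 - -420367 = -466977 + 420367 = -46610$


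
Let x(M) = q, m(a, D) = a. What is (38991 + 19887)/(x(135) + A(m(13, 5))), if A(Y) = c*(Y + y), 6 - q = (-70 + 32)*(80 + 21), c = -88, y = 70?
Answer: -29439/1730 ≈ -17.017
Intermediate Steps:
q = 3844 (q = 6 - (-70 + 32)*(80 + 21) = 6 - (-38)*101 = 6 - 1*(-3838) = 6 + 3838 = 3844)
A(Y) = -6160 - 88*Y (A(Y) = -88*(Y + 70) = -88*(70 + Y) = -6160 - 88*Y)
x(M) = 3844
(38991 + 19887)/(x(135) + A(m(13, 5))) = (38991 + 19887)/(3844 + (-6160 - 88*13)) = 58878/(3844 + (-6160 - 1144)) = 58878/(3844 - 7304) = 58878/(-3460) = 58878*(-1/3460) = -29439/1730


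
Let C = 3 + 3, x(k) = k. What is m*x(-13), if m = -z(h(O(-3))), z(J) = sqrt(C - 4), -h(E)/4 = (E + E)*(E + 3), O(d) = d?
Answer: 13*sqrt(2) ≈ 18.385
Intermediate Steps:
C = 6
h(E) = -8*E*(3 + E) (h(E) = -4*(E + E)*(E + 3) = -4*2*E*(3 + E) = -8*E*(3 + E))
z(J) = sqrt(2) (z(J) = sqrt(6 - 4) = sqrt(2))
m = -sqrt(2) ≈ -1.4142
m*x(-13) = -sqrt(2)*(-13) = 13*sqrt(2)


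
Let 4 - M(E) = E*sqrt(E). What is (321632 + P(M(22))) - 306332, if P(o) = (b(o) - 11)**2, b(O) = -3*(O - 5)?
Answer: 111196 - 1056*sqrt(22) ≈ 1.0624e+5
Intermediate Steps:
b(O) = 15 - 3*O (b(O) = -3*(-5 + O) = 15 - 3*O)
M(E) = 4 - E**(3/2) (M(E) = 4 - E*sqrt(E) = 4 - E**(3/2))
P(o) = (4 - 3*o)**2 (P(o) = ((15 - 3*o) - 11)**2 = (4 - 3*o)**2)
(321632 + P(M(22))) - 306332 = (321632 + (-4 + 3*(4 - 22**(3/2)))**2) - 306332 = (321632 + (-4 + 3*(4 - 22*sqrt(22)))**2) - 306332 = (321632 + (-4 + (12 - 66*sqrt(22)))**2) - 306332 = (321632 + (8 - 66*sqrt(22))**2) - 306332 = 15300 + (8 - 66*sqrt(22))**2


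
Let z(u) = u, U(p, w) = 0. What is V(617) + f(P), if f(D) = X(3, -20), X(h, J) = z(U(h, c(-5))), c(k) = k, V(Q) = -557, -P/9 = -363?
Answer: -557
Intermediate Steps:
P = 3267 (P = -9*(-363) = 3267)
X(h, J) = 0
f(D) = 0
V(617) + f(P) = -557 + 0 = -557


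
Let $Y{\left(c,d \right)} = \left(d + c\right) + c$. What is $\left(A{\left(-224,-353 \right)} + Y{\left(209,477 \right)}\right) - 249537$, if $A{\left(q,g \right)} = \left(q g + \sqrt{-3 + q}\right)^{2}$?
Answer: $6252132315 + 158144 i \sqrt{227} \approx 6.2521 \cdot 10^{9} + 2.3827 \cdot 10^{6} i$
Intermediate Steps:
$Y{\left(c,d \right)} = d + 2 c$ ($Y{\left(c,d \right)} = \left(c + d\right) + c = d + 2 c$)
$A{\left(q,g \right)} = \left(\sqrt{-3 + q} + g q\right)^{2}$ ($A{\left(q,g \right)} = \left(g q + \sqrt{-3 + q}\right)^{2} = \left(\sqrt{-3 + q} + g q\right)^{2}$)
$\left(A{\left(-224,-353 \right)} + Y{\left(209,477 \right)}\right) - 249537 = \left(\left(\sqrt{-3 - 224} - -79072\right)^{2} + \left(477 + 2 \cdot 209\right)\right) - 249537 = \left(\left(\sqrt{-227} + 79072\right)^{2} + \left(477 + 418\right)\right) - 249537 = \left(\left(i \sqrt{227} + 79072\right)^{2} + 895\right) - 249537 = \left(\left(79072 + i \sqrt{227}\right)^{2} + 895\right) - 249537 = \left(895 + \left(79072 + i \sqrt{227}\right)^{2}\right) - 249537 = -248642 + \left(79072 + i \sqrt{227}\right)^{2}$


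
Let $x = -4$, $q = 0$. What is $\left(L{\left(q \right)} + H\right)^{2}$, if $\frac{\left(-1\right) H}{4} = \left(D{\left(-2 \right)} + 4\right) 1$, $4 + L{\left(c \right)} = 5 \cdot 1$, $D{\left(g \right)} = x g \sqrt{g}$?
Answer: $-1823 + 960 i \sqrt{2} \approx -1823.0 + 1357.6 i$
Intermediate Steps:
$D{\left(g \right)} = - 4 g^{\frac{3}{2}}$ ($D{\left(g \right)} = - 4 g \sqrt{g} = - 4 g^{\frac{3}{2}}$)
$L{\left(c \right)} = 1$ ($L{\left(c \right)} = -4 + 5 \cdot 1 = -4 + 5 = 1$)
$H = -16 - 32 i \sqrt{2}$ ($H = - 4 \left(- 4 \left(-2\right)^{\frac{3}{2}} + 4\right) 1 = - 4 \left(- 4 \left(- 2 i \sqrt{2}\right) + 4\right) 1 = - 4 \left(8 i \sqrt{2} + 4\right) 1 = - 4 \left(4 + 8 i \sqrt{2}\right) 1 = - 4 \left(4 + 8 i \sqrt{2}\right) = -16 - 32 i \sqrt{2} \approx -16.0 - 45.255 i$)
$\left(L{\left(q \right)} + H\right)^{2} = \left(1 - \left(16 + 32 i \sqrt{2}\right)\right)^{2} = \left(-15 - 32 i \sqrt{2}\right)^{2}$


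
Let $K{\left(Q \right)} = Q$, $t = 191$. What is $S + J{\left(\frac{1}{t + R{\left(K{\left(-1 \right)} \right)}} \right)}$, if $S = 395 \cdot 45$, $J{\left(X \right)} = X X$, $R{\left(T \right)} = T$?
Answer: $\frac{641677501}{36100} \approx 17775.0$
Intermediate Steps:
$J{\left(X \right)} = X^{2}$
$S = 17775$
$S + J{\left(\frac{1}{t + R{\left(K{\left(-1 \right)} \right)}} \right)} = 17775 + \left(\frac{1}{191 - 1}\right)^{2} = 17775 + \left(\frac{1}{190}\right)^{2} = 17775 + \frac{1}{36100} = \frac{641677501}{36100}$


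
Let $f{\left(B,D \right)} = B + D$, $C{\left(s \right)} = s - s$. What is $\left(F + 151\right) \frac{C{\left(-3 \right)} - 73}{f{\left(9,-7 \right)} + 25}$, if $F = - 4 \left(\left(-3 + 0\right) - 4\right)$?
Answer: $- \frac{13067}{27} \approx -483.96$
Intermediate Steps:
$C{\left(s \right)} = 0$
$F = 28$ ($F = - 4 \left(-3 - 4\right) = \left(-4\right) \left(-7\right) = 28$)
$\left(F + 151\right) \frac{C{\left(-3 \right)} - 73}{f{\left(9,-7 \right)} + 25} = \left(28 + 151\right) \frac{0 - 73}{\left(9 - 7\right) + 25} = 179 \left(- \frac{73}{2 + 25}\right) = 179 \left(- \frac{73}{27}\right) = - \frac{13067}{27}$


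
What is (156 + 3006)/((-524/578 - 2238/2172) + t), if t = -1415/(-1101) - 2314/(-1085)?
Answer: 395171245741860/185082244217 ≈ 2135.1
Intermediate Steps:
t = 4082989/1194585 (t = -1415*(-1/1101) - 2314*(-1/1085) = 1415/1101 + 2314/1085 = 4082989/1194585 ≈ 3.4179)
(156 + 3006)/((-524/578 - 2238/2172) + t) = (156 + 3006)/((-524/578 - 2238/2172) + 4082989/1194585) = 3162/((-524*1/578 - 2238*1/2172) + 4082989/1194585) = 3162/((-262/289 - 373/362) + 4082989/1194585) = 3162/(-202641/104618 + 4082989/1194585) = 3162/(185082244217/124975093530) = 3162*(124975093530/185082244217) = 395171245741860/185082244217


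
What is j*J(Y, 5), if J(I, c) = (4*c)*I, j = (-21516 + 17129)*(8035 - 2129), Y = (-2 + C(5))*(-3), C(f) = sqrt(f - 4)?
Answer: -1554577320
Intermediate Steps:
C(f) = sqrt(-4 + f)
Y = 3 (Y = (-2 + sqrt(-4 + 5))*(-3) = (-2 + sqrt(1))*(-3) = (-2 + 1)*(-3) = -1*(-3) = 3)
j = -25909622 (j = -4387*5906 = -25909622)
J(I, c) = 4*I*c
j*J(Y, 5) = -103638488*3*5 = -25909622*60 = -1554577320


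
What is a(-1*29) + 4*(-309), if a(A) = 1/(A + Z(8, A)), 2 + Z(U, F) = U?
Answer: -28429/23 ≈ -1236.0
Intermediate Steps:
Z(U, F) = -2 + U
a(A) = 1/(6 + A) (a(A) = 1/(A + (-2 + 8)) = 1/(A + 6) = 1/(6 + A))
a(-1*29) + 4*(-309) = 1/(6 - 1*29) + 4*(-309) = 1/(6 - 29) - 1236 = 1/(-23) - 1236 = -1/23 - 1236 = -28429/23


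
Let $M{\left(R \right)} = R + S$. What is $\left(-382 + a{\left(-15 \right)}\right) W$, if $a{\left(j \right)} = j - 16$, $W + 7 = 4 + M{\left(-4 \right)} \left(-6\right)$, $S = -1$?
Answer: $-11151$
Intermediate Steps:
$M{\left(R \right)} = -1 + R$ ($M{\left(R \right)} = R - 1 = -1 + R$)
$W = 27$ ($W = -7 + \left(4 + \left(-1 - 4\right) \left(-6\right)\right) = -7 + \left(4 - -30\right) = -7 + \left(4 + 30\right) = -7 + 34 = 27$)
$a{\left(j \right)} = -16 + j$
$\left(-382 + a{\left(-15 \right)}\right) W = \left(-382 - 31\right) 27 = \left(-413\right) 27 = -11151$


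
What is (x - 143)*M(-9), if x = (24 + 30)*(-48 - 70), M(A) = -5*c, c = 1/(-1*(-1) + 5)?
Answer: 32575/6 ≈ 5429.2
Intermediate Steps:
c = 1/6 (c = 1/(1 + 5) = 1/6 ≈ 0.16667)
M(A) = -5/6 (M(A) = -5*1/6 = -5/6)
x = -6372 (x = 54*(-118) = -6372)
(x - 143)*M(-9) = (-6372 - 143)*(-5/6) = -6515*(-5/6) = 32575/6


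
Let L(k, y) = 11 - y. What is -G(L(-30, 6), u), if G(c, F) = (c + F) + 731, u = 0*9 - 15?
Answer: -721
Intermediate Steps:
u = -15 (u = 0 - 15 = -15)
G(c, F) = 731 + F + c (G(c, F) = (F + c) + 731 = 731 + F + c)
-G(L(-30, 6), u) = -(731 - 15 + (11 - 1*6)) = -(731 - 15 + (11 - 6)) = -(731 - 15 + 5) = -1*721 = -721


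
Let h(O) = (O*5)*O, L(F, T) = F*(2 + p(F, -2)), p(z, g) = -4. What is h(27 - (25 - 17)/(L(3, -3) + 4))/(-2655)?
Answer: -961/531 ≈ -1.8098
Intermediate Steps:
L(F, T) = -2*F (L(F, T) = F*(2 - 4) = F*(-2) = -2*F)
h(O) = 5*O**2 (h(O) = (5*O)*O = 5*O**2)
h(27 - (25 - 17)/(L(3, -3) + 4))/(-2655) = (5*(27 - (25 - 17)/(-2*3 + 4))**2)/(-2655) = (5*(27 - 8/(-6 + 4))**2)*(-1/2655) = (5*(27 - 8/(-2))**2)*(-1/2655) = (5*(27 - 8*(-1)/2)**2)*(-1/2655) = (5*(27 - 1*(-4))**2)*(-1/2655) = (5*(27 + 4)**2)*(-1/2655) = (5*31**2)*(-1/2655) = (5*961)*(-1/2655) = 4805*(-1/2655) = -961/531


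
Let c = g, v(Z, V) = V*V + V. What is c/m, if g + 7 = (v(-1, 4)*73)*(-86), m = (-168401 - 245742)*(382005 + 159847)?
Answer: 125567/224404212836 ≈ 5.5956e-7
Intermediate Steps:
v(Z, V) = V + V² (v(Z, V) = V² + V = V + V²)
m = -224404212836 (m = -414143*541852 = -224404212836)
g = -125567 (g = -7 + ((4*(1 + 4))*73)*(-86) = -7 + ((4*5)*73)*(-86) = -7 + (20*73)*(-86) = -7 + 1460*(-86) = -7 - 125560 = -125567)
c = -125567
c/m = -125567/(-224404212836) = -125567*(-1/224404212836) = 125567/224404212836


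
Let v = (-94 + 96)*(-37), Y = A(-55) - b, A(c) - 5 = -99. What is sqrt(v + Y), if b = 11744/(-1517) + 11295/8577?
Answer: I*sqrt(337700676384271)/1445701 ≈ 12.711*I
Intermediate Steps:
A(c) = -94 (A(c) = 5 - 99 = -94)
b = -9288197/1445701 (b = 11744*(-1/1517) + 11295*(1/8577) = -11744/1517 + 1255/953 = -9288197/1445701 ≈ -6.4247)
Y = -126607697/1445701 (Y = -94 - 1*(-9288197/1445701) = -94 + 9288197/1445701 = -126607697/1445701 ≈ -87.575)
v = -74 (v = 2*(-37) = -74)
sqrt(v + Y) = sqrt(-74 - 126607697/1445701) = sqrt(-233589571/1445701) = I*sqrt(337700676384271)/1445701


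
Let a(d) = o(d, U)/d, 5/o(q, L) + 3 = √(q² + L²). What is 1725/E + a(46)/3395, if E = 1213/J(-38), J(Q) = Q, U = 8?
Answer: -4444880864061/82252333982 + √545/33904507 ≈ -54.040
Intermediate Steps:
o(q, L) = 5/(-3 + √(L² + q²)) (o(q, L) = 5/(-3 + √(q² + L²)) = 5/(-3 + √(L² + q²)))
a(d) = 5/(d*(-3 + √(64 + d²))) (a(d) = (5/(-3 + √(8² + d²)))/d = (5/(-3 + √(64 + d²)))/d = 5/(d*(-3 + √(64 + d²))))
E = -1213/38 (E = 1213/(-38) = 1213*(-1/38) = -1213/38 ≈ -31.921)
1725/E + a(46)/3395 = 1725/(-1213/38) + (5/(46*(-3 + √(64 + 46²))))/3395 = 1725*(-38/1213) + (5*(1/46)/(-3 + √(64 + 2116)))*(1/3395) = -65550/1213 + (5*(1/46)/(-3 + √2180))*(1/3395) = -65550/1213 + (5*(1/46)/(-3 + 2*√545))*(1/3395) = -65550/1213 + (5/(46*(-3 + 2*√545)))*(1/3395) = -65550/1213 + 1/(31234*(-3 + 2*√545))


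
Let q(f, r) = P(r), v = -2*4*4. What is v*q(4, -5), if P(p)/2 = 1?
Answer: -64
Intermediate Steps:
P(p) = 2 (P(p) = 2*1 = 2)
v = -32 (v = -8*4 = -32)
q(f, r) = 2
v*q(4, -5) = -32*2 = -64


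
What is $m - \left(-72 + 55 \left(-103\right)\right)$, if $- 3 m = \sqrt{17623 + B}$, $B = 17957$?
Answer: $5737 - \frac{2 \sqrt{8895}}{3} \approx 5674.1$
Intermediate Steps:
$m = - \frac{2 \sqrt{8895}}{3}$ ($m = - \frac{\sqrt{17623 + 17957}}{3} = - \frac{\sqrt{35580}}{3} = - \frac{2 \sqrt{8895}}{3} \approx -62.876$)
$m - \left(-72 + 55 \left(-103\right)\right) = - \frac{2 \sqrt{8895}}{3} - \left(-72 + 55 \left(-103\right)\right) = - \frac{2 \sqrt{8895}}{3} - \left(-72 - 5665\right) = - \frac{2 \sqrt{8895}}{3} - -5737 = - \frac{2 \sqrt{8895}}{3} + 5737 = 5737 - \frac{2 \sqrt{8895}}{3}$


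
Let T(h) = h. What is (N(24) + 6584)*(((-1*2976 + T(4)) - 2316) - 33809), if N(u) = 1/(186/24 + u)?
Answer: -32691816684/127 ≈ -2.5742e+8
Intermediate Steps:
N(u) = 1/(31/4 + u) (N(u) = 1/(186*(1/24) + u) = 1/(31/4 + u))
(N(24) + 6584)*(((-1*2976 + T(4)) - 2316) - 33809) = (4/(31 + 4*24) + 6584)*(((-1*2976 + 4) - 2316) - 33809) = (4/(31 + 96) + 6584)*(((-2976 + 4) - 2316) - 33809) = (4/127 + 6584)*((-2972 - 2316) - 33809) = (4*(1/127) + 6584)*(-5288 - 33809) = (4/127 + 6584)*(-39097) = (836172/127)*(-39097) = -32691816684/127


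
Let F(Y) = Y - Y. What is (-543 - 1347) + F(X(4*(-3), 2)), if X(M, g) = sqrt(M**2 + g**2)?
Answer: -1890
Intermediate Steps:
F(Y) = 0
(-543 - 1347) + F(X(4*(-3), 2)) = (-543 - 1347) + 0 = -1890 + 0 = -1890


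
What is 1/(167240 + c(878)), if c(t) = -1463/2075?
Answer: 2075/347021537 ≈ 5.9795e-6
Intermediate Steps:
c(t) = -1463/2075 (c(t) = -1463*1/2075 = -1463/2075)
1/(167240 + c(878)) = 1/(167240 - 1463/2075) = 1/(347021537/2075) = 2075/347021537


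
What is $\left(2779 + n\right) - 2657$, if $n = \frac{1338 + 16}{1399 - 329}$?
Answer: $\frac{65947}{535} \approx 123.27$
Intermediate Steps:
$n = \frac{677}{535}$ ($n = \frac{1354}{1070} = 1354 \cdot \frac{1}{1070} = \frac{677}{535} \approx 1.2654$)
$\left(2779 + n\right) - 2657 = \left(2779 + \frac{677}{535}\right) - 2657 = \frac{1487442}{535} - 2657 = \frac{65947}{535}$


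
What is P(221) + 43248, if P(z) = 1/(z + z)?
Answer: 19115617/442 ≈ 43248.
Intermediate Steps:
P(z) = 1/(2*z)
P(221) + 43248 = (1/2)/221 + 43248 = (1/2)*(1/221) + 43248 = 1/442 + 43248 = 19115617/442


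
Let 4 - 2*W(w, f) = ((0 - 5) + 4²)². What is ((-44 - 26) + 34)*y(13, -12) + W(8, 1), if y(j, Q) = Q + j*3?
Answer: -2061/2 ≈ -1030.5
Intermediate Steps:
y(j, Q) = Q + 3*j
W(w, f) = -117/2 (W(w, f) = 2 - ((0 - 5) + 4²)²/2 = 2 - (-5 + 16)²/2 = 2 - ½*11² = 2 - ½*121 = 2 - 121/2 = -117/2)
((-44 - 26) + 34)*y(13, -12) + W(8, 1) = ((-44 - 26) + 34)*(-12 + 3*13) - 117/2 = (-70 + 34)*(-12 + 39) - 117/2 = -36*27 - 117/2 = -972 - 117/2 = -2061/2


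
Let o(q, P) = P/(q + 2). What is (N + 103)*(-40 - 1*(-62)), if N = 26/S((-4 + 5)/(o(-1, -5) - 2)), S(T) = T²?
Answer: 30294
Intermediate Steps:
o(q, P) = P/(2 + q)
N = 1274 (N = 26/(((-4 + 5)/(-5/(2 - 1) - 2))²) = 26/((1/(-5/1 - 2))²) = 26/((1/(-5*1 - 2))²) = 26/((1/(-5 - 2))²) = 26/((1/(-7))²) = 26/((1*(-⅐))²) = 26/((-⅐)²) = 26/(1/49) = 26*49 = 1274)
(N + 103)*(-40 - 1*(-62)) = (1274 + 103)*(-40 - 1*(-62)) = 1377*(-40 + 62) = 1377*22 = 30294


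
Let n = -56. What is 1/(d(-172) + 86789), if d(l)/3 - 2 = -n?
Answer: 1/86963 ≈ 1.1499e-5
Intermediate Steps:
d(l) = 174 (d(l) = 6 + 3*(-1*(-56)) = 6 + 3*56 = 6 + 168 = 174)
1/(d(-172) + 86789) = 1/(174 + 86789) = 1/86963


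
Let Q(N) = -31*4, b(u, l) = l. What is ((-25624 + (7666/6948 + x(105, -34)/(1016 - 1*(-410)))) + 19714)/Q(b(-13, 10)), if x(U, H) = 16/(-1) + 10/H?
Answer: 31101799187/652679487 ≈ 47.652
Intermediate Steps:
Q(N) = -124
x(U, H) = -16 + 10/H (x(U, H) = 16*(-1) + 10/H = -16 + 10/H)
((-25624 + (7666/6948 + x(105, -34)/(1016 - 1*(-410)))) + 19714)/Q(b(-13, 10)) = ((-25624 + (7666/6948 + (-16 + 10/(-34))/(1016 - 1*(-410)))) + 19714)/(-124) = ((-25624 + (7666*(1/6948) + (-16 + 10*(-1/34))/(1016 + 410))) + 19714)*(-1/124) = ((-25624 + (3833/3474 + (-16 - 5/17)/1426)) + 19714)*(-1/124) = ((-25624 + (3833/3474 - 277/17*1/1426)) + 19714)*(-1/124) = ((-25624 + (3833/3474 - 277/24242)) + 19714)*(-1/124) = ((-25624 + 22989322/21054177) + 19714)*(-1/124) = (-539469242126/21054177 + 19714)*(-1/124) = -124407196748/21054177*(-1/124) = 31101799187/652679487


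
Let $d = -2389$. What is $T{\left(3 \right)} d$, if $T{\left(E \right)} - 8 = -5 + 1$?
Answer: $-9556$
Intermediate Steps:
$T{\left(E \right)} = 4$ ($T{\left(E \right)} = 8 + \left(-5 + 1\right) = 8 - 4 = 4$)
$T{\left(3 \right)} d = 4 \left(-2389\right) = -9556$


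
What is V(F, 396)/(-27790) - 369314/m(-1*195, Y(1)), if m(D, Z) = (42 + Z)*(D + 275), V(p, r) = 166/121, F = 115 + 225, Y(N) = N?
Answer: -12418521343/115673096 ≈ -107.36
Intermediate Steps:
F = 340
V(p, r) = 166/121 (V(p, r) = 166*(1/121) = 166/121)
m(D, Z) = (42 + Z)*(275 + D)
V(F, 396)/(-27790) - 369314/m(-1*195, Y(1)) = (166/121)/(-27790) - 369314/(11550 + 42*(-1*195) + 275*1 - 1*195*1) = (166/121)*(-1/27790) - 369314/(11550 + 42*(-195) + 275 - 195*1) = -83/1681295 - 369314/(11550 - 8190 + 275 - 195) = -83/1681295 - 369314/3440 = -83/1681295 - 369314*1/3440 = -83/1681295 - 184657/1720 = -12418521343/115673096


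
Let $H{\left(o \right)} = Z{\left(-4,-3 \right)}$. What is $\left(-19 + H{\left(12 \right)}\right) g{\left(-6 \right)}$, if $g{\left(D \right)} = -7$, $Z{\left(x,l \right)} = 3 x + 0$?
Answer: $217$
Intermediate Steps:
$Z{\left(x,l \right)} = 3 x$
$H{\left(o \right)} = -12$ ($H{\left(o \right)} = 3 \left(-4\right) = -12$)
$\left(-19 + H{\left(12 \right)}\right) g{\left(-6 \right)} = \left(-19 - 12\right) \left(-7\right) = \left(-31\right) \left(-7\right) = 217$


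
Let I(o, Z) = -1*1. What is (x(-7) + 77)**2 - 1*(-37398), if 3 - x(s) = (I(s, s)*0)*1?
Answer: 43798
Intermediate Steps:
I(o, Z) = -1
x(s) = 3 (x(s) = 3 - (-1*0) = 3 - 0 = 3 - 1*0 = 3 + 0 = 3)
(x(-7) + 77)**2 - 1*(-37398) = (3 + 77)**2 - 1*(-37398) = 80**2 + 37398 = 6400 + 37398 = 43798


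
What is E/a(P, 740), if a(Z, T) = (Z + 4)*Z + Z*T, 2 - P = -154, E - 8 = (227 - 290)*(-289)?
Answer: 3643/28080 ≈ 0.12974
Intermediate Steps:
E = 18215 (E = 8 + (227 - 290)*(-289) = 8 - 63*(-289) = 8 + 18207 = 18215)
P = 156 (P = 2 - 1*(-154) = 2 + 154 = 156)
a(Z, T) = T*Z + Z*(4 + Z) (a(Z, T) = (4 + Z)*Z + T*Z = Z*(4 + Z) + T*Z = T*Z + Z*(4 + Z))
E/a(P, 740) = 18215/((156*(4 + 740 + 156))) = 18215/((156*900)) = 18215/140400 = 18215*(1/140400) = 3643/28080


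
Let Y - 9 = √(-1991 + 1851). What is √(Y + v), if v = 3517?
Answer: √(3526 + 2*I*√35) ≈ 59.38 + 0.09963*I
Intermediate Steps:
Y = 9 + 2*I*√35 (Y = 9 + √(-1991 + 1851) = 9 + √(-140) = 9 + 2*I*√35 ≈ 9.0 + 11.832*I)
√(Y + v) = √((9 + 2*I*√35) + 3517) = √(3526 + 2*I*√35)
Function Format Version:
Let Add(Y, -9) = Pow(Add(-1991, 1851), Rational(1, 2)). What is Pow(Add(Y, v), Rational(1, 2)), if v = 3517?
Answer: Pow(Add(3526, Mul(2, I, Pow(35, Rational(1, 2)))), Rational(1, 2)) ≈ Add(59.380, Mul(0.09963, I))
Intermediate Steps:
Y = Add(9, Mul(2, I, Pow(35, Rational(1, 2)))) (Y = Add(9, Pow(Add(-1991, 1851), Rational(1, 2))) = Add(9, Pow(-140, Rational(1, 2))) = Add(9, Mul(2, I, Pow(35, Rational(1, 2)))) ≈ Add(9.0000, Mul(11.832, I)))
Pow(Add(Y, v), Rational(1, 2)) = Pow(Add(Add(9, Mul(2, I, Pow(35, Rational(1, 2)))), 3517), Rational(1, 2)) = Pow(Add(3526, Mul(2, I, Pow(35, Rational(1, 2)))), Rational(1, 2))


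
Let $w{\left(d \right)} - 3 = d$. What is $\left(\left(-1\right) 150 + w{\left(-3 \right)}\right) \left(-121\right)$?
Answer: $18150$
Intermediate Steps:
$w{\left(d \right)} = 3 + d$
$\left(\left(-1\right) 150 + w{\left(-3 \right)}\right) \left(-121\right) = \left(\left(-1\right) 150 + \left(3 - 3\right)\right) \left(-121\right) = \left(-150 + 0\right) \left(-121\right) = \left(-150\right) \left(-121\right) = 18150$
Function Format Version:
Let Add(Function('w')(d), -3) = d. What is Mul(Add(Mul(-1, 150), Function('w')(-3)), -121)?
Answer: 18150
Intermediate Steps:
Function('w')(d) = Add(3, d)
Mul(Add(Mul(-1, 150), Function('w')(-3)), -121) = Mul(Add(Mul(-1, 150), Add(3, -3)), -121) = Mul(Add(-150, 0), -121) = Mul(-150, -121) = 18150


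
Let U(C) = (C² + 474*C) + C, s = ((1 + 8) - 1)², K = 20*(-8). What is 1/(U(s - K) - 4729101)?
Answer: -1/4572525 ≈ -2.1870e-7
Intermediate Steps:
K = -160
s = 64 (s = (9 - 1)² = 8² = 64)
U(C) = C² + 475*C
1/(U(s - K) - 4729101) = 1/((64 - 1*(-160))*(475 + (64 - 1*(-160))) - 4729101) = 1/((64 + 160)*(475 + (64 + 160)) - 4729101) = 1/(224*(475 + 224) - 4729101) = 1/(224*699 - 4729101) = 1/(156576 - 4729101) = 1/(-4572525) = -1/4572525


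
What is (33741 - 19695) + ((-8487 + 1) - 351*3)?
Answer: 4507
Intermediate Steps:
(33741 - 19695) + ((-8487 + 1) - 351*3) = 14046 + (-8486 - 1053) = 14046 - 9539 = 4507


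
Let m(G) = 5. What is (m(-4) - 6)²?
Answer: 1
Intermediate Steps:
(m(-4) - 6)² = (5 - 6)² = (-1)² = 1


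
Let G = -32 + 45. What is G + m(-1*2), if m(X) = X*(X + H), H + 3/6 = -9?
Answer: 36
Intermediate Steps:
H = -19/2 (H = -½ - 9 = -19/2 ≈ -9.5000)
m(X) = X*(-19/2 + X) (m(X) = X*(X - 19/2) = X*(-19/2 + X))
G = 13
G + m(-1*2) = 13 + (-1*2)*(-19 + 2*(-1*2))/2 = 13 + (½)*(-2)*(-19 + 2*(-2)) = 13 + (½)*(-2)*(-19 - 4) = 13 + (½)*(-2)*(-23) = 13 + 23 = 36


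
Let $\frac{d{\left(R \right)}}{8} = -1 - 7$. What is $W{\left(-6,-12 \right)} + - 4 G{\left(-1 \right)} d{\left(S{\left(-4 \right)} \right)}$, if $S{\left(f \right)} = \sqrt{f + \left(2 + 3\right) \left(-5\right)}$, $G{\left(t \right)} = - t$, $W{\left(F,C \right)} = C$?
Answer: $244$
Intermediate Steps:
$S{\left(f \right)} = \sqrt{-25 + f}$ ($S{\left(f \right)} = \sqrt{f + 5 \left(-5\right)} = \sqrt{f - 25} = \sqrt{-25 + f}$)
$d{\left(R \right)} = -64$ ($d{\left(R \right)} = 8 \left(-1 - 7\right) = 8 \left(-8\right) = -64$)
$W{\left(-6,-12 \right)} + - 4 G{\left(-1 \right)} d{\left(S{\left(-4 \right)} \right)} = -12 + - 4 \left(\left(-1\right) \left(-1\right)\right) \left(-64\right) = -12 + \left(-4\right) 1 \left(-64\right) = -12 - -256 = -12 + 256 = 244$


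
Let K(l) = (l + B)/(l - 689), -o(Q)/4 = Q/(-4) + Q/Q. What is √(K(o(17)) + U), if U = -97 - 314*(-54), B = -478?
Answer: √11397149/26 ≈ 129.84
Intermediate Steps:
o(Q) = -4 + Q (o(Q) = -4*(Q/(-4) + Q/Q) = -4*(Q*(-¼) + 1) = -4*(-Q/4 + 1) = -4*(1 - Q/4) = -4 + Q)
K(l) = (-478 + l)/(-689 + l) (K(l) = (l - 478)/(l - 689) = (-478 + l)/(-689 + l))
U = 16859 (U = -97 + 16956 = 16859)
√(K(o(17)) + U) = √((-478 + (-4 + 17))/(-689 + (-4 + 17)) + 16859) = √((-478 + 13)/(-689 + 13) + 16859) = √(-465/(-676) + 16859) = √(-1/676*(-465) + 16859) = √(465/676 + 16859) = √(11397149/676) = √11397149/26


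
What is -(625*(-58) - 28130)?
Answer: 64380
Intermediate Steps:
-(625*(-58) - 28130) = -(-36250 - 28130) = -1*(-64380) = 64380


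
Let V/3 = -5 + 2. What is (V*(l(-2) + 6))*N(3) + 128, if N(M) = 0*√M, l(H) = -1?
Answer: 128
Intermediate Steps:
V = -9 (V = 3*(-5 + 2) = 3*(-3) = -9)
N(M) = 0
(V*(l(-2) + 6))*N(3) + 128 = -9*(-1 + 6)*0 + 128 = -9*5*0 + 128 = -45*0 + 128 = 0 + 128 = 128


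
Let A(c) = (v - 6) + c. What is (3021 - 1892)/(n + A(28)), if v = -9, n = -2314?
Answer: -1129/2301 ≈ -0.49066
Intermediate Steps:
A(c) = -15 + c (A(c) = (-9 - 6) + c = -15 + c)
(3021 - 1892)/(n + A(28)) = (3021 - 1892)/(-2314 + (-15 + 28)) = 1129/(-2314 + 13) = 1129/(-2301) = 1129*(-1/2301) = -1129/2301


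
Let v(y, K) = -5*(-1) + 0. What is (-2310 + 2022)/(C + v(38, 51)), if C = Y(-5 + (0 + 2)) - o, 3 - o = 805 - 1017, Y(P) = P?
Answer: 96/71 ≈ 1.3521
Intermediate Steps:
v(y, K) = 5 (v(y, K) = 5 + 0 = 5)
o = 215 (o = 3 - (805 - 1017) = 3 - 1*(-212) = 3 + 212 = 215)
C = -218 (C = (-5 + (0 + 2)) - 1*215 = (-5 + 2) - 215 = -3 - 215 = -218)
(-2310 + 2022)/(C + v(38, 51)) = (-2310 + 2022)/(-218 + 5) = -288/(-213) = -288*(-1/213) = 96/71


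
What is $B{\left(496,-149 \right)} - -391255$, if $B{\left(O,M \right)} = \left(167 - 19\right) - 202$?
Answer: $391201$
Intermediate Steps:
$B{\left(O,M \right)} = -54$ ($B{\left(O,M \right)} = 148 - 202 = -54$)
$B{\left(496,-149 \right)} - -391255 = -54 - -391255 = -54 + 391255 = 391201$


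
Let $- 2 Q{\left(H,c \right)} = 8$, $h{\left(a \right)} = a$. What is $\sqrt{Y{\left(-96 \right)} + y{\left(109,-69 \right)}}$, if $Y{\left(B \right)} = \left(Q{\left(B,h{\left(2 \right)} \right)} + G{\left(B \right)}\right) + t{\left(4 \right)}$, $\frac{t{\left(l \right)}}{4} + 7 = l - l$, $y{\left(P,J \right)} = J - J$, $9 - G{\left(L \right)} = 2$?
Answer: $5 i \approx 5.0 i$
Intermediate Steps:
$G{\left(L \right)} = 7$ ($G{\left(L \right)} = 9 - 2 = 7$)
$y{\left(P,J \right)} = 0$
$t{\left(l \right)} = -28$ ($t{\left(l \right)} = -28 + 4 \left(l - l\right) = -28 + 4 \cdot 0 = -28 + 0 = -28$)
$Q{\left(H,c \right)} = -4$ ($Q{\left(H,c \right)} = \left(- \frac{1}{2}\right) 8 = -4$)
$Y{\left(B \right)} = -25$ ($Y{\left(B \right)} = \left(-4 + 7\right) - 28 = 3 - 28 = -25$)
$\sqrt{Y{\left(-96 \right)} + y{\left(109,-69 \right)}} = \sqrt{-25 + 0} = \sqrt{-25} = 5 i$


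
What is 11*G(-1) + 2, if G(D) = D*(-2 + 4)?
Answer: -20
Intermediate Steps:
G(D) = 2*D (G(D) = D*2 = 2*D)
11*G(-1) + 2 = 11*(2*(-1)) + 2 = 11*(-2) + 2 = -22 + 2 = -20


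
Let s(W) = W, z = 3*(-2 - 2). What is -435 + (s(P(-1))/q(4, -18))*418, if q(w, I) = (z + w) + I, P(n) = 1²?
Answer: -5864/13 ≈ -451.08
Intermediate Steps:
P(n) = 1
z = -12 (z = 3*(-4) = -12)
q(w, I) = -12 + I + w (q(w, I) = (-12 + w) + I = -12 + I + w)
-435 + (s(P(-1))/q(4, -18))*418 = -435 + (1/(-12 - 18 + 4))*418 = -435 + (1/(-26))*418 = -435 + (1*(-1/26))*418 = -435 - 1/26*418 = -435 - 209/13 = -5864/13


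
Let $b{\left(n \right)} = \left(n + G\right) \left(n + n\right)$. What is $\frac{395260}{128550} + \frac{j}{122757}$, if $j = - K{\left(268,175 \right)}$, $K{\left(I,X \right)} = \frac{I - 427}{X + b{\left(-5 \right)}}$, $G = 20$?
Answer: $\frac{8086958233}{2630068725} \approx 3.0748$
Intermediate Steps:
$b{\left(n \right)} = 2 n \left(20 + n\right)$ ($b{\left(n \right)} = \left(n + 20\right) \left(n + n\right) = \left(20 + n\right) 2 n = 2 n \left(20 + n\right)$)
$K{\left(I,X \right)} = \frac{-427 + I}{-150 + X}$ ($K{\left(I,X \right)} = \frac{I - 427}{X + 2 \left(-5\right) \left(20 - 5\right)} = \frac{-427 + I}{X + 2 \left(-5\right) 15} = \frac{-427 + I}{X - 150} = \frac{-427 + I}{-150 + X}$)
$j = \frac{159}{25}$ ($j = - \frac{-427 + 268}{-150 + 175} = - \frac{-159}{25} = \left(-1\right) \left(- \frac{159}{25}\right) = \frac{159}{25} \approx 6.36$)
$\frac{395260}{128550} + \frac{j}{122757} = \frac{395260}{128550} + \frac{159}{25 \cdot 122757} = 395260 \cdot \frac{1}{128550} + \frac{159}{25} \cdot \frac{1}{122757} = \frac{39526}{12855} + \frac{53}{1022975} = \frac{8086958233}{2630068725}$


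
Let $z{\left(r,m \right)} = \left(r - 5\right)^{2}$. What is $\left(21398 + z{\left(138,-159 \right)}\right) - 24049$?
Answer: $15038$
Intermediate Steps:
$z{\left(r,m \right)} = \left(-5 + r\right)^{2}$
$\left(21398 + z{\left(138,-159 \right)}\right) - 24049 = \left(21398 + \left(-5 + 138\right)^{2}\right) - 24049 = \left(21398 + 133^{2}\right) - 24049 = \left(21398 + 17689\right) - 24049 = 39087 - 24049 = 15038$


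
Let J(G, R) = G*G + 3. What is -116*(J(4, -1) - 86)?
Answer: 7772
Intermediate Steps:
J(G, R) = 3 + G² (J(G, R) = G² + 3 = 3 + G²)
-116*(J(4, -1) - 86) = -116*((3 + 4²) - 86) = -116*((3 + 16) - 86) = -116*(19 - 86) = -116*(-67) = 7772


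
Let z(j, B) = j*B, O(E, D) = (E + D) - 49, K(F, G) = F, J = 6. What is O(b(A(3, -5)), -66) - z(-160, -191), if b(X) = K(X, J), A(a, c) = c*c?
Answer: -30650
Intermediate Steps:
A(a, c) = c²
b(X) = X
O(E, D) = -49 + D + E (O(E, D) = (D + E) - 49 = -49 + D + E)
z(j, B) = B*j
O(b(A(3, -5)), -66) - z(-160, -191) = (-49 - 66 + (-5)²) - (-191)*(-160) = (-49 - 66 + 25) - 1*30560 = -90 - 30560 = -30650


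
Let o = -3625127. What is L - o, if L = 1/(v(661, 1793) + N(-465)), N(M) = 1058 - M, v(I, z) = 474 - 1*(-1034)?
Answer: 10987759938/3031 ≈ 3.6251e+6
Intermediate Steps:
v(I, z) = 1508 (v(I, z) = 474 + 1034 = 1508)
L = 1/3031 (L = 1/(1508 + (1058 - 1*(-465))) = 1/(1508 + (1058 + 465)) = 1/(1508 + 1523) = 1/3031 ≈ 0.00032992)
L - o = 1/3031 - 1*(-3625127) = 1/3031 + 3625127 = 10987759938/3031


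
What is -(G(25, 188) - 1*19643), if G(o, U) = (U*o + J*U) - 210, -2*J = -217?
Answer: -5245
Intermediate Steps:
J = 217/2 (J = -½*(-217) = 217/2 ≈ 108.50)
G(o, U) = -210 + 217*U/2 + U*o (G(o, U) = (U*o + 217*U/2) - 210 = (217*U/2 + U*o) - 210 = -210 + 217*U/2 + U*o)
-(G(25, 188) - 1*19643) = -((-210 + (217/2)*188 + 188*25) - 1*19643) = -((-210 + 20398 + 4700) - 19643) = -(24888 - 19643) = -1*5245 = -5245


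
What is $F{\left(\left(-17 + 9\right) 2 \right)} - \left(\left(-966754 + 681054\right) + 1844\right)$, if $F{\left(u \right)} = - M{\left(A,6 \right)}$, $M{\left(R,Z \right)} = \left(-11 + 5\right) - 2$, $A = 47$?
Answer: $283864$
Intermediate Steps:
$M{\left(R,Z \right)} = -8$ ($M{\left(R,Z \right)} = -6 - 2 = -8$)
$F{\left(u \right)} = 8$ ($F{\left(u \right)} = \left(-1\right) \left(-8\right) = 8$)
$F{\left(\left(-17 + 9\right) 2 \right)} - \left(\left(-966754 + 681054\right) + 1844\right) = 8 - \left(\left(-966754 + 681054\right) + 1844\right) = 8 - \left(-285700 + 1844\right) = 8 - -283856 = 8 + 283856 = 283864$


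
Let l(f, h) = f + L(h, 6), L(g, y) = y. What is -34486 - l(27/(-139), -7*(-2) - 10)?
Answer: -4794361/139 ≈ -34492.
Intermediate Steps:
l(f, h) = 6 + f (l(f, h) = f + 6 = 6 + f)
-34486 - l(27/(-139), -7*(-2) - 10) = -34486 - (6 + 27/(-139)) = -34486 - (6 + 27*(-1/139)) = -34486 - (6 - 27/139) = -34486 - 1*807/139 = -34486 - 807/139 = -4794361/139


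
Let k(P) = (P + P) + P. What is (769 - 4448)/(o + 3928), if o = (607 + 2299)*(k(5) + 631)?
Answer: -283/144708 ≈ -0.0019557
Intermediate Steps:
k(P) = 3*P (k(P) = 2*P + P = 3*P)
o = 1877276 (o = (607 + 2299)*(3*5 + 631) = 2906*(15 + 631) = 2906*646 = 1877276)
(769 - 4448)/(o + 3928) = (769 - 4448)/(1877276 + 3928) = -3679/1881204 = -3679*1/1881204 = -283/144708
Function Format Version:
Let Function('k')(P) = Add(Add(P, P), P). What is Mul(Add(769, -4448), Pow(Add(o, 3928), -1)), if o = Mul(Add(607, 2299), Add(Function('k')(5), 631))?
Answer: Rational(-283, 144708) ≈ -0.0019557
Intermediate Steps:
Function('k')(P) = Mul(3, P) (Function('k')(P) = Add(Mul(2, P), P) = Mul(3, P))
o = 1877276 (o = Mul(Add(607, 2299), Add(Mul(3, 5), 631)) = Mul(2906, Add(15, 631)) = Mul(2906, 646) = 1877276)
Mul(Add(769, -4448), Pow(Add(o, 3928), -1)) = Mul(Add(769, -4448), Pow(Add(1877276, 3928), -1)) = Mul(-3679, Pow(1881204, -1)) = Mul(-3679, Rational(1, 1881204)) = Rational(-283, 144708)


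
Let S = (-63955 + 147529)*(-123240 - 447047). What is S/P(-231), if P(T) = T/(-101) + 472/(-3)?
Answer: 14441333218614/46979 ≈ 3.0740e+8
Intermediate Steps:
S = -47661165738 (S = 83574*(-570287) = -47661165738)
P(T) = -472/3 - T/101 (P(T) = T*(-1/101) + 472*(-⅓) = -T/101 - 472/3 = -472/3 - T/101)
S/P(-231) = -47661165738/(-472/3 - 1/101*(-231)) = -47661165738/(-472/3 + 231/101) = -47661165738/(-46979/303) = -47661165738*(-303/46979) = 14441333218614/46979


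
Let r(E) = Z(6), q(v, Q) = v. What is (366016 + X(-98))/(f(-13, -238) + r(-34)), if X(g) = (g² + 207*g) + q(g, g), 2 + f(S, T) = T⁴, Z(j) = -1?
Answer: 355236/3208542733 ≈ 0.00011072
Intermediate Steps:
f(S, T) = -2 + T⁴
r(E) = -1
X(g) = g² + 208*g (X(g) = (g² + 207*g) + g = g² + 208*g)
(366016 + X(-98))/(f(-13, -238) + r(-34)) = (366016 - 98*(208 - 98))/((-2 + (-238)⁴) - 1) = (366016 - 98*110)/((-2 + 3208542736) - 1) = (366016 - 10780)/(3208542734 - 1) = 355236/3208542733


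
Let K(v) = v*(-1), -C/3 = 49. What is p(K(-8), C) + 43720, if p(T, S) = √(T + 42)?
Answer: 43720 + 5*√2 ≈ 43727.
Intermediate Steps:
C = -147 (C = -3*49 = -147)
K(v) = -v
p(T, S) = √(42 + T)
p(K(-8), C) + 43720 = √(42 - 1*(-8)) + 43720 = √(42 + 8) + 43720 = √50 + 43720 = 5*√2 + 43720 = 43720 + 5*√2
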